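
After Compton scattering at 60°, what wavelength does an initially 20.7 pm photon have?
21.9132 pm

Using the Compton formula: λ' = λ + λ_C(1 − cos θ)

For θ = 60°, cos θ = 1/2 (exact) = 0.5000, so:
1 − cos 60° = 1 − (1/2) = 0.5000

Δλ = λ_C × 0.5000 = 2.4263 × 0.5000 = 1.2132 pm

λ' = 20.7 + 1.2132 = 21.9132 pm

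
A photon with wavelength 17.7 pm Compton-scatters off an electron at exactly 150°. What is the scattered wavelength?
22.2276 pm

Using the Compton formula: λ' = λ + λ_C(1 − cos θ)

For θ = 150°, cos θ = -√3/2 (exact) ≈ -0.8660, so:
1 − cos 150° = 1 − (-√3/2) ≈ 1.8660

Δλ = λ_C × 1.8660 = 2.4263 × 1.8660 = 4.5276 pm

λ' = 17.7 + 4.5276 = 22.2276 pm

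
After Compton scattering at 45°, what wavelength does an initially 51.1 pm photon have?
51.8106 pm

Using the Compton formula: λ' = λ + λ_C(1 − cos θ)

For θ = 45°, cos θ = √2/2 (exact) ≈ 0.7071, so:
1 − cos 45° = 1 − (√2/2) ≈ 0.2929

Δλ = λ_C × 0.2929 = 2.4263 × 0.2929 = 0.7106 pm

λ' = 51.1 + 0.7106 = 51.8106 pm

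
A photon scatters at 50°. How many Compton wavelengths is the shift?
0.3572 λ_C

The Compton shift formula is:
Δλ = λ_C(1 - cos θ)

Dividing both sides by λ_C:
Δλ/λ_C = 1 - cos θ

For θ = 50°:
Δλ/λ_C = 1 - cos(50°)
Δλ/λ_C = 1 - 0.6428
Δλ/λ_C = 0.3572

This means the shift is 0.3572 × λ_C = 0.8667 pm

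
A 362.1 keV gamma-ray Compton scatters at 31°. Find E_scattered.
328.8192 keV

First convert energy to wavelength:
λ = hc/E, with hc ≈ 1239.842 keV·pm (i.e. 1239.842 eV·nm)

For E = 362.1 keV = 362100 eV:
λ = 1239.842 keV·pm / 362.1 keV
λ = 3.4240 pm

Calculate the Compton shift:
Δλ = λ_C(1 - cos(31°)) = 2.4263 × 0.1428
Δλ = 0.3466 pm

Final wavelength:
λ' = 3.4240 + 0.3466 = 3.7706 pm

Final energy:
E' = hc/λ' = 1239.842 / 3.7706 = 328.8192 keV

(Intermediate values are shown rounded; full precision is carried through to the final answer.)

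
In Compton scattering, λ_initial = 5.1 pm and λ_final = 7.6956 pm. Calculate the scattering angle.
94.00°

First find the wavelength shift:
Δλ = λ' - λ = 7.6956 - 5.1 = 2.5956 pm

Using Δλ = λ_C(1 - cos θ), with λ_C = h/(m_e·c) ≈ 2.42631024 pm:
cos θ = 1 - Δλ/λ_C
cos θ = 1 - 2.5956/2.42631024
cos θ = -0.069773

θ = arccos(-0.069773)
θ = 94.00°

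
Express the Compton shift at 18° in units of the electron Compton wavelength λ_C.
0.0489 λ_C

The Compton shift formula is:
Δλ = λ_C(1 - cos θ)

Dividing both sides by λ_C:
Δλ/λ_C = 1 - cos θ

For θ = 18°:
Δλ/λ_C = 1 - cos(18°)
Δλ/λ_C = 1 - 0.9511
Δλ/λ_C = 0.0489

This means the shift is 0.0489 × λ_C = 0.1188 pm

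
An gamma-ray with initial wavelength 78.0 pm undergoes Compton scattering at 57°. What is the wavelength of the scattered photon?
79.1048 pm

Using the Compton scattering formula:
λ' = λ + Δλ = λ + λ_C(1 - cos θ)

Given:
- Initial wavelength λ = 78.0 pm
- Scattering angle θ = 57°
- Compton wavelength λ_C ≈ 2.4263 pm

Calculate the shift:
Δλ = 2.4263 × (1 - cos(57°))
Δλ = 2.4263 × 0.4554
Δλ = 1.1048 pm

Final wavelength:
λ' = 78.0 + 1.1048 = 79.1048 pm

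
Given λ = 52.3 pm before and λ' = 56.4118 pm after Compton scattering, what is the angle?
134.00°

First find the wavelength shift:
Δλ = λ' - λ = 56.4118 - 52.3 = 4.1118 pm

Using Δλ = λ_C(1 - cos θ), with λ_C = h/(m_e·c) ≈ 2.42631024 pm:
cos θ = 1 - Δλ/λ_C
cos θ = 1 - 4.1118/2.42631024
cos θ = -0.694672

θ = arccos(-0.694672)
θ = 134.00°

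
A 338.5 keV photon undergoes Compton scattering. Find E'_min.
145.6004 keV (at θ = 180°)

The scattered photon has minimum energy when its wavelength is maximum, i.e., when the Compton shift Δλ = λ_C(1 − cos θ) is maximum. This occurs at θ = 180° (backscattering), giving Δλ_max = 2λ_C = 4.8526 pm.

Initial wavelength: λ₀ = hc/E₀ = 3.6628 pm
Maximum final wavelength: λ'_max = λ₀ + 2λ_C = 3.6628 + 4.8526 = 8.5154 pm
Minimum final energy: E'_min = hc/λ'_max = 145.6004 keV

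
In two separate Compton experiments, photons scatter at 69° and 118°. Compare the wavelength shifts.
118° produces the larger shift by a factor of 2.290

Calculate both shifts using Δλ = λ_C(1 - cos θ):

For θ₁ = 69°:
Δλ₁ = 2.4263 × (1 - cos(69°))
Δλ₁ = 2.4263 × 0.6416
Δλ₁ = 1.5568 pm

For θ₂ = 118°:
Δλ₂ = 2.4263 × (1 - cos(118°))
Δλ₂ = 2.4263 × 1.4695
Δλ₂ = 3.5654 pm

The 118° angle produces the larger shift.
Ratio: 3.5654/1.5568 = 2.290

(Intermediate values are shown rounded; full precision is carried through to the final answer.)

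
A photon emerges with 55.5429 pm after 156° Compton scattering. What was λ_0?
50.9000 pm

From λ' = λ + Δλ, we have λ = λ' - Δλ

First calculate the Compton shift:
Δλ = λ_C(1 - cos θ)
Δλ = 2.4263 × (1 - cos(156°))
Δλ = 2.4263 × 1.9135
Δλ = 4.6429 pm

Initial wavelength:
λ = λ' - Δλ
λ = 55.5429 - 4.6429
λ = 50.9000 pm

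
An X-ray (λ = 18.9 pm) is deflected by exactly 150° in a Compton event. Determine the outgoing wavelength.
23.4276 pm

Using the Compton formula: λ' = λ + λ_C(1 − cos θ)

For θ = 150°, cos θ = -√3/2 (exact) ≈ -0.8660, so:
1 − cos 150° = 1 − (-√3/2) ≈ 1.8660

Δλ = λ_C × 1.8660 = 2.4263 × 1.8660 = 4.5276 pm

λ' = 18.9 + 4.5276 = 23.4276 pm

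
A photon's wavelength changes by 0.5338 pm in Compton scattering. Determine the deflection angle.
38.74°

From the Compton formula Δλ = λ_C(1 - cos θ), we can solve for θ:

cos θ = 1 - Δλ/λ_C

Given:
- Δλ = 0.5338 pm
- λ_C = h/(m_e·c) ≈ 2.42631024 pm

cos θ = 1 - 0.5338/2.42631024
cos θ = 1 - 0.220005
cos θ = 0.779995

θ = arccos(0.779995)
θ = 38.74°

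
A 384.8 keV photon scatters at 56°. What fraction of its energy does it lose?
0.2492 (or 24.92%)

Calculate initial and final photon energies:

Initial: E₀ = 384.8 keV → λ₀ = 3.2220 pm
Compton shift: Δλ = 1.0695 pm
Final wavelength: λ' = 4.2916 pm
Final energy: E' = 288.9012 keV

Fractional energy loss:
(E₀ - E')/E₀ = (384.8000 - 288.9012)/384.8000
= 95.8988/384.8000
= 0.2492
= 24.92%

(Intermediate values are shown rounded; full precision is carried through to the final answer.)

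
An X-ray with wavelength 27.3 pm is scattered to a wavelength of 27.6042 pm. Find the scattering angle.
29.00°

First find the wavelength shift:
Δλ = λ' - λ = 27.6042 - 27.3 = 0.3042 pm

Using Δλ = λ_C(1 - cos θ), with λ_C = h/(m_e·c) ≈ 2.42631024 pm:
cos θ = 1 - Δλ/λ_C
cos θ = 1 - 0.3042/2.42631024
cos θ = 0.874624

θ = arccos(0.874624)
θ = 29.00°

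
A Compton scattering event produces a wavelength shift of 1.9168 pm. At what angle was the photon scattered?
77.88°

From the Compton formula Δλ = λ_C(1 - cos θ), we can solve for θ:

cos θ = 1 - Δλ/λ_C

Given:
- Δλ = 1.9168 pm
- λ_C = h/(m_e·c) ≈ 2.42631024 pm

cos θ = 1 - 1.9168/2.42631024
cos θ = 1 - 0.790006
cos θ = 0.209994

θ = arccos(0.209994)
θ = 77.88°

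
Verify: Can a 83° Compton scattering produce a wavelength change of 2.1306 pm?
Yes, consistent

Calculate the expected shift for θ = 83°:

Δλ_expected = λ_C(1 - cos(83°))
Δλ_expected = 2.4263 × (1 - cos(83°))
Δλ_expected = 2.4263 × 0.8781
Δλ_expected = 2.1306 pm

Given shift: 2.1306 pm
Expected shift: 2.1306 pm
Difference: 0.0000 pm

The values match. This is consistent with Compton scattering at the stated angle.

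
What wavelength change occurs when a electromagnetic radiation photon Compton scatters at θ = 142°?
4.3383 pm

Using the Compton scattering formula:
Δλ = λ_C(1 - cos θ)

where λ_C = h/(m_e·c) ≈ 2.4263 pm is the Compton wavelength of an electron.

For θ = 142°:
cos(142°) = -0.7880
1 - cos(142°) = 1.7880

Δλ = 2.4263 × 1.7880
Δλ = 4.3383 pm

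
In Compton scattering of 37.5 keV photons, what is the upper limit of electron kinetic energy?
4.7995 keV

Maximum energy transfer occurs at θ = 180° (backscattering).

Initial photon: E₀ = 37.5 keV → λ₀ = 33.0625 pm

Maximum Compton shift (at 180°):
Δλ_max = 2λ_C = 2 × 2.4263 = 4.8526 pm

Final wavelength:
λ' = 33.0625 + 4.8526 = 37.9151 pm

Minimum photon energy (maximum energy to electron):
E'_min = hc/λ' = 32.7005 keV

Maximum electron kinetic energy:
K_max = E₀ - E'_min = 37.5000 - 32.7005 = 4.7995 keV

(Intermediate values are shown rounded; full precision is carried through to the final answer.)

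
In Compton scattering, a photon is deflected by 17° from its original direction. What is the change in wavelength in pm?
0.1060 pm

Using the Compton scattering formula:
Δλ = λ_C(1 - cos θ)

where λ_C = h/(m_e·c) ≈ 2.4263 pm is the Compton wavelength of an electron.

For θ = 17°:
cos(17°) = 0.9563
1 - cos(17°) = 0.0437

Δλ = 2.4263 × 0.0437
Δλ = 0.1060 pm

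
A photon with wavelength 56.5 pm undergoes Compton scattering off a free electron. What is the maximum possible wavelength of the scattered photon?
61.3526 pm (at θ = 180°)

The Compton shift is Δλ = λ_C(1 − cos θ).

Since cos θ ranges from −1 to 1, the factor (1 − cos θ) ranges from 0 to 2; the maximum shift occurs at θ = 180° (backscattering):
Δλ_max = 2λ_C = 2 × 2.4263 pm = 4.8526 pm

Maximum scattered wavelength:
λ'_max = λ₀ + Δλ_max = 56.5 + 4.8526 = 61.3526 pm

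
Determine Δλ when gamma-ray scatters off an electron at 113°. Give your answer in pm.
3.3743 pm

Using the Compton scattering formula:
Δλ = λ_C(1 - cos θ)

where λ_C = h/(m_e·c) ≈ 2.4263 pm is the Compton wavelength of an electron.

For θ = 113°:
cos(113°) = -0.3907
1 - cos(113°) = 1.3907

Δλ = 2.4263 × 1.3907
Δλ = 3.3743 pm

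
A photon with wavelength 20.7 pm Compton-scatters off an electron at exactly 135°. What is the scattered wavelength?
24.8420 pm

Using the Compton formula: λ' = λ + λ_C(1 − cos θ)

For θ = 135°, cos θ = -√2/2 (exact) ≈ -0.7071, so:
1 − cos 135° = 1 − (-√2/2) ≈ 1.7071

Δλ = λ_C × 1.7071 = 2.4263 × 1.7071 = 4.1420 pm

λ' = 20.7 + 4.1420 = 24.8420 pm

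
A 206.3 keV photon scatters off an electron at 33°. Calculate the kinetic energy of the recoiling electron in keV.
12.6150 keV

By energy conservation: K_e = E_initial - E_final

First find the scattered photon energy:
Initial wavelength: λ = hc/E = 6.0099 pm
Compton shift: Δλ = λ_C(1 - cos(33°)) = 0.3914 pm
Final wavelength: λ' = 6.0099 + 0.3914 = 6.4013 pm
Final photon energy: E' = hc/λ' = 193.6850 keV

Electron kinetic energy:
K_e = E - E' = 206.3000 - 193.6850 = 12.6150 keV

(Intermediate values are shown rounded; full precision is carried through to the final answer.)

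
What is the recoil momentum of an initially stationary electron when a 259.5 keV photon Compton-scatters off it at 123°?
1.9239e-22 kg·m/s

The electron is initially at rest, so by conservation of momentum:
p⃗_e = p⃗₀ − p⃗'  (incident photon momentum minus scattered photon momentum)

Photon momentum magnitudes (p = h/λ = E/c):
λ₀ = hc/E₀ = 4.7778 pm → p₀ = h/λ₀ = 1.3868e-22 kg·m/s
Δλ = λ_C(1 − cos 123°) = 3.7478 pm
λ' = 8.5256 pm → p' = h/λ' = 7.7720e-23 kg·m/s

The scattered photon makes angle θ = 123° with the incident direction, so by the law of cosines:
|p⃗_e|² = p₀² + p'² − 2p₀p'cos θ
|p⃗_e|² = (1.3868e-22)² + (7.7720e-23)² − 2·1.3868e-22·7.7720e-23·cos(123°)
|p⃗_e| = 1.9239e-22 kg·m/s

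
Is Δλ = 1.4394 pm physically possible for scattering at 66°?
Yes, consistent

Calculate the expected shift for θ = 66°:

Δλ_expected = λ_C(1 - cos(66°))
Δλ_expected = 2.4263 × (1 - cos(66°))
Δλ_expected = 2.4263 × 0.5933
Δλ_expected = 1.4394 pm

Given shift: 1.4394 pm
Expected shift: 1.4394 pm
Difference: 0.0000 pm

The values match. This is consistent with Compton scattering at the stated angle.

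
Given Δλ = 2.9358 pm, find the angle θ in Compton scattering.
102.12°

From the Compton formula Δλ = λ_C(1 - cos θ), we can solve for θ:

cos θ = 1 - Δλ/λ_C

Given:
- Δλ = 2.9358 pm
- λ_C = h/(m_e·c) ≈ 2.42631024 pm

cos θ = 1 - 2.9358/2.42631024
cos θ = 1 - 1.209985
cos θ = -0.209985

θ = arccos(-0.209985)
θ = 102.12°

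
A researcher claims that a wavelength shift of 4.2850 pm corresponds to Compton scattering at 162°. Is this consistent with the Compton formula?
No, inconsistent

Calculate the expected shift for θ = 162°:

Δλ_expected = λ_C(1 - cos(162°))
Δλ_expected = 2.4263 × (1 - cos(162°))
Δλ_expected = 2.4263 × 1.9511
Δλ_expected = 4.7339 pm

Given shift: 4.2850 pm
Expected shift: 4.7339 pm
Difference: 0.4489 pm

The values do not match. The given shift corresponds to θ ≈ 140.0°, not 162°.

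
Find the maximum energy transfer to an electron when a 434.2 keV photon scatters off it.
273.3504 keV

Maximum energy transfer occurs at θ = 180° (backscattering).

Initial photon: E₀ = 434.2 keV → λ₀ = 2.8555 pm

Maximum Compton shift (at 180°):
Δλ_max = 2λ_C = 2 × 2.4263 = 4.8526 pm

Final wavelength:
λ' = 2.8555 + 4.8526 = 7.7081 pm

Minimum photon energy (maximum energy to electron):
E'_min = hc/λ' = 160.8496 keV

Maximum electron kinetic energy:
K_max = E₀ - E'_min = 434.2000 - 160.8496 = 273.3504 keV

(Intermediate values are shown rounded; full precision is carried through to the final answer.)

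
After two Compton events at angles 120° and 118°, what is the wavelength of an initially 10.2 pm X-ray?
17.4049 pm

Apply Compton shift twice:

First scattering at θ₁ = 120°:
Δλ₁ = λ_C(1 - cos(120°))
Δλ₁ = 2.4263 × 1.5000
Δλ₁ = 3.6395 pm

After first scattering:
λ₁ = 10.2 + 3.6395 = 13.8395 pm

Second scattering at θ₂ = 118°:
Δλ₂ = λ_C(1 - cos(118°))
Δλ₂ = 2.4263 × 1.4695
Δλ₂ = 3.5654 pm

Final wavelength:
λ₂ = 13.8395 + 3.5654 = 17.4049 pm

Total shift: Δλ_total = 3.6395 + 3.5654 = 7.2049 pm

(Intermediate values are shown rounded; full precision is carried through to the final answer.)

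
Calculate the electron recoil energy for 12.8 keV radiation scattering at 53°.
0.1264 keV

By energy conservation: K_e = E_initial - E_final

First find the scattered photon energy:
Initial wavelength: λ = hc/E = 96.8627 pm
Compton shift: Δλ = λ_C(1 - cos(53°)) = 0.9661 pm
Final wavelength: λ' = 96.8627 + 0.9661 = 97.8288 pm
Final photon energy: E' = hc/λ' = 12.6736 keV

Electron kinetic energy:
K_e = E - E' = 12.8000 - 12.6736 = 0.1264 keV

(Intermediate values are shown rounded; full precision is carried through to the final answer.)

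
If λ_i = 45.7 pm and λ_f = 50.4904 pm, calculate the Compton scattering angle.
167.00°

First find the wavelength shift:
Δλ = λ' - λ = 50.4904 - 45.7 = 4.7904 pm

Using Δλ = λ_C(1 - cos θ), with λ_C = h/(m_e·c) ≈ 2.42631024 pm:
cos θ = 1 - Δλ/λ_C
cos θ = 1 - 4.7904/2.42631024
cos θ = -0.974356

θ = arccos(-0.974356)
θ = 167.00°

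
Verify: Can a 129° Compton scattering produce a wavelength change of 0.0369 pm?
No, inconsistent

Calculate the expected shift for θ = 129°:

Δλ_expected = λ_C(1 - cos(129°))
Δλ_expected = 2.4263 × (1 - cos(129°))
Δλ_expected = 2.4263 × 1.6293
Δλ_expected = 3.9532 pm

Given shift: 0.0369 pm
Expected shift: 3.9532 pm
Difference: 3.9164 pm

The values do not match. The given shift corresponds to θ ≈ 10.0°, not 129°.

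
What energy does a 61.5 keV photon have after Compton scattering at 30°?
60.5241 keV

First convert energy to wavelength:
λ = hc/E, with hc ≈ 1239.842 keV·pm (i.e. 1239.842 eV·nm)

For E = 61.5 keV = 61500 eV:
λ = 1239.842 keV·pm / 61.5 keV
λ = 20.1600 pm

Calculate the Compton shift:
Δλ = λ_C(1 - cos(30°)) = 2.4263 × 0.1340
Δλ = 0.3251 pm

Final wavelength:
λ' = 20.1600 + 0.3251 = 20.4851 pm

Final energy:
E' = hc/λ' = 1239.842 / 20.4851 = 60.5241 keV

(Intermediate values are shown rounded; full precision is carried through to the final answer.)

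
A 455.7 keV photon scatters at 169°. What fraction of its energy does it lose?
0.6386 (or 63.86%)

Calculate initial and final photon energies:

Initial: E₀ = 455.7 keV → λ₀ = 2.7207 pm
Compton shift: Δλ = 4.8080 pm
Final wavelength: λ' = 7.5288 pm
Final energy: E' = 164.6802 keV

Fractional energy loss:
(E₀ - E')/E₀ = (455.7000 - 164.6802)/455.7000
= 291.0198/455.7000
= 0.6386
= 63.86%

(Intermediate values are shown rounded; full precision is carried through to the final answer.)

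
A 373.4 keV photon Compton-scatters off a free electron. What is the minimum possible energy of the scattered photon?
151.6991 keV (at θ = 180°)

The scattered photon has minimum energy when its wavelength is maximum, i.e., when the Compton shift Δλ = λ_C(1 − cos θ) is maximum. This occurs at θ = 180° (backscattering), giving Δλ_max = 2λ_C = 4.8526 pm.

Initial wavelength: λ₀ = hc/E₀ = 3.3204 pm
Maximum final wavelength: λ'_max = λ₀ + 2λ_C = 3.3204 + 4.8526 = 8.1730 pm
Minimum final energy: E'_min = hc/λ'_max = 151.6991 keV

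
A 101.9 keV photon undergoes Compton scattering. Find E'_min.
72.8468 keV (at θ = 180°)

The scattered photon has minimum energy when its wavelength is maximum, i.e., when the Compton shift Δλ = λ_C(1 − cos θ) is maximum. This occurs at θ = 180° (backscattering), giving Δλ_max = 2λ_C = 4.8526 pm.

Initial wavelength: λ₀ = hc/E₀ = 12.1672 pm
Maximum final wavelength: λ'_max = λ₀ + 2λ_C = 12.1672 + 4.8526 = 17.0199 pm
Minimum final energy: E'_min = hc/λ'_max = 72.8468 keV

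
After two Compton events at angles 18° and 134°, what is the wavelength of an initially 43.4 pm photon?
47.6305 pm

Apply Compton shift twice:

First scattering at θ₁ = 18°:
Δλ₁ = λ_C(1 - cos(18°))
Δλ₁ = 2.4263 × 0.0489
Δλ₁ = 0.1188 pm

After first scattering:
λ₁ = 43.4 + 0.1188 = 43.5188 pm

Second scattering at θ₂ = 134°:
Δλ₂ = λ_C(1 - cos(134°))
Δλ₂ = 2.4263 × 1.6947
Δλ₂ = 4.1118 pm

Final wavelength:
λ₂ = 43.5188 + 4.1118 = 47.6305 pm

Total shift: Δλ_total = 0.1188 + 4.1118 = 4.2305 pm

(Intermediate values are shown rounded; full precision is carried through to the final answer.)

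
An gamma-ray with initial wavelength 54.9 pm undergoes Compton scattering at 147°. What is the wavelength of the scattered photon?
59.3612 pm

Using the Compton scattering formula:
λ' = λ + Δλ = λ + λ_C(1 - cos θ)

Given:
- Initial wavelength λ = 54.9 pm
- Scattering angle θ = 147°
- Compton wavelength λ_C ≈ 2.4263 pm

Calculate the shift:
Δλ = 2.4263 × (1 - cos(147°))
Δλ = 2.4263 × 1.8387
Δλ = 4.4612 pm

Final wavelength:
λ' = 54.9 + 4.4612 = 59.3612 pm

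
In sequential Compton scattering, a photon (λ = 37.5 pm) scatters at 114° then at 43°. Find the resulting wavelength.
41.5650 pm

Apply Compton shift twice:

First scattering at θ₁ = 114°:
Δλ₁ = λ_C(1 - cos(114°))
Δλ₁ = 2.4263 × 1.4067
Δλ₁ = 3.4132 pm

After first scattering:
λ₁ = 37.5 + 3.4132 = 40.9132 pm

Second scattering at θ₂ = 43°:
Δλ₂ = λ_C(1 - cos(43°))
Δλ₂ = 2.4263 × 0.2686
Δλ₂ = 0.6518 pm

Final wavelength:
λ₂ = 40.9132 + 0.6518 = 41.5650 pm

Total shift: Δλ_total = 3.4132 + 0.6518 = 4.0650 pm

(Intermediate values are shown rounded; full precision is carried through to the final answer.)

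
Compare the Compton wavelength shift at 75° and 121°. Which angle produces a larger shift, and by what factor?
121° produces the larger shift by a factor of 2.044

Calculate both shifts using Δλ = λ_C(1 - cos θ):

For θ₁ = 75°:
Δλ₁ = 2.4263 × (1 - cos(75°))
Δλ₁ = 2.4263 × 0.7412
Δλ₁ = 1.7983 pm

For θ₂ = 121°:
Δλ₂ = 2.4263 × (1 - cos(121°))
Δλ₂ = 2.4263 × 1.5150
Δλ₂ = 3.6760 pm

The 121° angle produces the larger shift.
Ratio: 3.6760/1.7983 = 2.044

(Intermediate values are shown rounded; full precision is carried through to the final answer.)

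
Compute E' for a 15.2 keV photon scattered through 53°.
15.0221 keV

First convert energy to wavelength:
λ = hc/E, with hc ≈ 1239.842 keV·pm (i.e. 1239.842 eV·nm)

For E = 15.2 keV = 15200 eV:
λ = 1239.842 keV·pm / 15.2 keV
λ = 81.5686 pm

Calculate the Compton shift:
Δλ = λ_C(1 - cos(53°)) = 2.4263 × 0.3982
Δλ = 0.9661 pm

Final wavelength:
λ' = 81.5686 + 0.9661 = 82.5347 pm

Final energy:
E' = hc/λ' = 1239.842 / 82.5347 = 15.0221 keV

(Intermediate values are shown rounded; full precision is carried through to the final answer.)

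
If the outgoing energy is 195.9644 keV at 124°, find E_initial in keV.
487.3999 keV

Convert final energy to wavelength (hc ≈ 1239.842 keV·pm):
λ' = hc/E' = 1239.842 / 195.9644 = 6.3269 pm

Calculate the Compton shift:
Δλ = λ_C(1 - cos(124°))
Δλ = 2.4263 × (1 - cos(124°))
Δλ = 3.7831 pm

Initial wavelength:
λ = λ' - Δλ = 6.3269 - 3.7831 = 2.5438 pm

Initial energy:
E = hc/λ = 1239.842 / 2.5438 = 487.3999 keV

(Intermediate values are shown rounded; full precision is carried through to the final answer.)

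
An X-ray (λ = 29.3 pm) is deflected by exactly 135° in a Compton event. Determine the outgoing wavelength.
33.4420 pm

Using the Compton formula: λ' = λ + λ_C(1 − cos θ)

For θ = 135°, cos θ = -√2/2 (exact) ≈ -0.7071, so:
1 − cos 135° = 1 − (-√2/2) ≈ 1.7071

Δλ = λ_C × 1.7071 = 2.4263 × 1.7071 = 4.1420 pm

λ' = 29.3 + 4.1420 = 33.4420 pm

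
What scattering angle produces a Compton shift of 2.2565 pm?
85.99°

From the Compton formula Δλ = λ_C(1 - cos θ), we can solve for θ:

cos θ = 1 - Δλ/λ_C

Given:
- Δλ = 2.2565 pm
- λ_C = h/(m_e·c) ≈ 2.42631024 pm

cos θ = 1 - 2.2565/2.42631024
cos θ = 1 - 0.930013
cos θ = 0.069987

θ = arccos(0.069987)
θ = 85.99°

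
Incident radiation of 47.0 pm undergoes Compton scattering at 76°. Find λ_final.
48.8393 pm

Using the Compton scattering formula:
λ' = λ + Δλ = λ + λ_C(1 - cos θ)

Given:
- Initial wavelength λ = 47.0 pm
- Scattering angle θ = 76°
- Compton wavelength λ_C ≈ 2.4263 pm

Calculate the shift:
Δλ = 2.4263 × (1 - cos(76°))
Δλ = 2.4263 × 0.7581
Δλ = 1.8393 pm

Final wavelength:
λ' = 47.0 + 1.8393 = 48.8393 pm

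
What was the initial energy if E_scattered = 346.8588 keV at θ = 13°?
353.0000 keV

Convert final energy to wavelength (hc ≈ 1239.842 keV·pm):
λ' = hc/E' = 1239.842 / 346.8588 = 3.5745 pm

Calculate the Compton shift:
Δλ = λ_C(1 - cos(13°))
Δλ = 2.4263 × (1 - cos(13°))
Δλ = 0.0622 pm

Initial wavelength:
λ = λ' - Δλ = 3.5745 - 0.0622 = 3.5123 pm

Initial energy:
E = hc/λ = 1239.842 / 3.5123 = 353.0000 keV

(Intermediate values are shown rounded; full precision is carried through to the final answer.)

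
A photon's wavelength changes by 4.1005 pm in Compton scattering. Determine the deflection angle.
133.63°

From the Compton formula Δλ = λ_C(1 - cos θ), we can solve for θ:

cos θ = 1 - Δλ/λ_C

Given:
- Δλ = 4.1005 pm
- λ_C = h/(m_e·c) ≈ 2.42631024 pm

cos θ = 1 - 4.1005/2.42631024
cos θ = 1 - 1.690015
cos θ = -0.690015

θ = arccos(-0.690015)
θ = 133.63°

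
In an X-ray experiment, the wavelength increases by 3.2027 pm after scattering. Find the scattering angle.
108.66°

From the Compton formula Δλ = λ_C(1 - cos θ), we can solve for θ:

cos θ = 1 - Δλ/λ_C

Given:
- Δλ = 3.2027 pm
- λ_C = h/(m_e·c) ≈ 2.42631024 pm

cos θ = 1 - 3.2027/2.42631024
cos θ = 1 - 1.319988
cos θ = -0.319988

θ = arccos(-0.319988)
θ = 108.66°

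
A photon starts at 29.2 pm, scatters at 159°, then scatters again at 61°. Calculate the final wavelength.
35.1415 pm

Apply Compton shift twice:

First scattering at θ₁ = 159°:
Δλ₁ = λ_C(1 - cos(159°))
Δλ₁ = 2.4263 × 1.9336
Δλ₁ = 4.6915 pm

After first scattering:
λ₁ = 29.2 + 4.6915 = 33.8915 pm

Second scattering at θ₂ = 61°:
Δλ₂ = λ_C(1 - cos(61°))
Δλ₂ = 2.4263 × 0.5152
Δλ₂ = 1.2500 pm

Final wavelength:
λ₂ = 33.8915 + 1.2500 = 35.1415 pm

Total shift: Δλ_total = 4.6915 + 1.2500 = 5.9415 pm

(Intermediate values are shown rounded; full precision is carried through to the final answer.)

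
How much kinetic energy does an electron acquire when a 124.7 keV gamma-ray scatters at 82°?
21.6480 keV

By energy conservation: K_e = E_initial - E_final

First find the scattered photon energy:
Initial wavelength: λ = hc/E = 9.9426 pm
Compton shift: Δλ = λ_C(1 - cos(82°)) = 2.0886 pm
Final wavelength: λ' = 9.9426 + 2.0886 = 12.0312 pm
Final photon energy: E' = hc/λ' = 103.0520 keV

Electron kinetic energy:
K_e = E - E' = 124.7000 - 103.0520 = 21.6480 keV

(Intermediate values are shown rounded; full precision is carried through to the final answer.)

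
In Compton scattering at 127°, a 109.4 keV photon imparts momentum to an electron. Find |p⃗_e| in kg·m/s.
9.1529e-23 kg·m/s

The electron is initially at rest, so by conservation of momentum:
p⃗_e = p⃗₀ − p⃗'  (incident photon momentum minus scattered photon momentum)

Photon momentum magnitudes (p = h/λ = E/c):
λ₀ = hc/E₀ = 11.3331 pm → p₀ = h/λ₀ = 5.8466e-23 kg·m/s
Δλ = λ_C(1 − cos 127°) = 3.8865 pm
λ' = 15.2196 pm → p' = h/λ' = 4.3536e-23 kg·m/s

The scattered photon makes angle θ = 127° with the incident direction, so by the law of cosines:
|p⃗_e|² = p₀² + p'² − 2p₀p'cos θ
|p⃗_e|² = (5.8466e-23)² + (4.3536e-23)² − 2·5.8466e-23·4.3536e-23·cos(127°)
|p⃗_e| = 9.1529e-23 kg·m/s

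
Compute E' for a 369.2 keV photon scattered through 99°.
201.1407 keV

First convert energy to wavelength:
λ = hc/E, with hc ≈ 1239.842 keV·pm (i.e. 1239.842 eV·nm)

For E = 369.2 keV = 369200 eV:
λ = 1239.842 keV·pm / 369.2 keV
λ = 3.3582 pm

Calculate the Compton shift:
Δλ = λ_C(1 - cos(99°)) = 2.4263 × 1.1564
Δλ = 2.8059 pm

Final wavelength:
λ' = 3.3582 + 2.8059 = 6.1641 pm

Final energy:
E' = hc/λ' = 1239.842 / 6.1641 = 201.1407 keV

(Intermediate values are shown rounded; full precision is carried through to the final answer.)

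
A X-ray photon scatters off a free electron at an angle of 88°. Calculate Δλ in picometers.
2.3416 pm

Using the Compton scattering formula:
Δλ = λ_C(1 - cos θ)

where λ_C = h/(m_e·c) ≈ 2.4263 pm is the Compton wavelength of an electron.

For θ = 88°:
cos(88°) = 0.0349
1 - cos(88°) = 0.9651

Δλ = 2.4263 × 0.9651
Δλ = 2.3416 pm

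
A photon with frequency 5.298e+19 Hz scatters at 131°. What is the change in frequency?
2.200e+19 Hz (decrease)

Convert frequency to wavelength (c = 299792458 m/s):
λ₀ = c/f₀ = 299792458/5.298e+19 = 5.6585968e-12 m = 5.6586 pm

Calculate Compton shift:
Δλ = λ_C(1 - cos(131°)) = 4.0181 pm

Final wavelength:
λ' = λ₀ + Δλ = 5.6586 + 4.0181 = 9.6767 pm

Final frequency:
f' = c/λ' = 299792458/9.6767098e-12 = 3.0980826e+19 Hz

Frequency shift (decrease):
Δf = f₀ - f' = 5.298e+19 - 3.0980826e+19 = 2.200e+19 Hz

(Intermediate values are shown rounded; full precision is carried through to the final answer.)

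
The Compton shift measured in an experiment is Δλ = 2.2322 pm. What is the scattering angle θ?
85.41°

From the Compton formula Δλ = λ_C(1 - cos θ), we can solve for θ:

cos θ = 1 - Δλ/λ_C

Given:
- Δλ = 2.2322 pm
- λ_C = h/(m_e·c) ≈ 2.42631024 pm

cos θ = 1 - 2.2322/2.42631024
cos θ = 1 - 0.919998
cos θ = 0.080002

θ = arccos(0.080002)
θ = 85.41°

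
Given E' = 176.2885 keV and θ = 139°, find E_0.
446.7000 keV

Convert final energy to wavelength (hc ≈ 1239.842 keV·pm):
λ' = hc/E' = 1239.842 / 176.2885 = 7.0330 pm

Calculate the Compton shift:
Δλ = λ_C(1 - cos(139°))
Δλ = 2.4263 × (1 - cos(139°))
Δλ = 4.2575 pm

Initial wavelength:
λ = λ' - Δλ = 7.0330 - 4.2575 = 2.7756 pm

Initial energy:
E = hc/λ = 1239.842 / 2.7756 = 446.7000 keV

(Intermediate values are shown rounded; full precision is carried through to the final answer.)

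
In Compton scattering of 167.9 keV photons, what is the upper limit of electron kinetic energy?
66.5811 keV

Maximum energy transfer occurs at θ = 180° (backscattering).

Initial photon: E₀ = 167.9 keV → λ₀ = 7.3844 pm

Maximum Compton shift (at 180°):
Δλ_max = 2λ_C = 2 × 2.4263 = 4.8526 pm

Final wavelength:
λ' = 7.3844 + 4.8526 = 12.2370 pm

Minimum photon energy (maximum energy to electron):
E'_min = hc/λ' = 101.3189 keV

Maximum electron kinetic energy:
K_max = E₀ - E'_min = 167.9000 - 101.3189 = 66.5811 keV

(Intermediate values are shown rounded; full precision is carried through to the final answer.)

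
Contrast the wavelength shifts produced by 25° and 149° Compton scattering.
149° produces the larger shift by a factor of 19.822

Calculate both shifts using Δλ = λ_C(1 - cos θ):

For θ₁ = 25°:
Δλ₁ = 2.4263 × (1 - cos(25°))
Δλ₁ = 2.4263 × 0.0937
Δλ₁ = 0.2273 pm

For θ₂ = 149°:
Δλ₂ = 2.4263 × (1 - cos(149°))
Δλ₂ = 2.4263 × 1.8572
Δλ₂ = 4.5061 pm

The 149° angle produces the larger shift.
Ratio: 4.5061/0.2273 = 19.822

(Intermediate values are shown rounded; full precision is carried through to the final answer.)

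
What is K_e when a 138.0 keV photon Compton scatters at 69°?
20.3809 keV

By energy conservation: K_e = E_initial - E_final

First find the scattered photon energy:
Initial wavelength: λ = hc/E = 8.9844 pm
Compton shift: Δλ = λ_C(1 - cos(69°)) = 1.5568 pm
Final wavelength: λ' = 8.9844 + 1.5568 = 10.5412 pm
Final photon energy: E' = hc/λ' = 117.6191 keV

Electron kinetic energy:
K_e = E - E' = 138.0000 - 117.6191 = 20.3809 keV

(Intermediate values are shown rounded; full precision is carried through to the final answer.)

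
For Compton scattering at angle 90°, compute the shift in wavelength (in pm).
2.4263 pm

Using the Compton scattering formula:
Δλ = λ_C(1 - cos θ)

where λ_C = h/(m_e·c) ≈ 2.4263 pm is the Compton wavelength of an electron.

For θ = 90°:
cos(90°) = 0.0000
1 - cos(90°) = 1.0000

Δλ = 2.4263 × 1.0000
Δλ = 2.4263 pm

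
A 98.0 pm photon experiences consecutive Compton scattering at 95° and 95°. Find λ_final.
103.2756 pm

Apply Compton shift twice:

First scattering at θ₁ = 95°:
Δλ₁ = λ_C(1 - cos(95°))
Δλ₁ = 2.4263 × 1.0872
Δλ₁ = 2.6378 pm

After first scattering:
λ₁ = 98.0 + 2.6378 = 100.6378 pm

Second scattering at θ₂ = 95°:
Δλ₂ = λ_C(1 - cos(95°))
Δλ₂ = 2.4263 × 1.0872
Δλ₂ = 2.6378 pm

Final wavelength:
λ₂ = 100.6378 + 2.6378 = 103.2756 pm

Total shift: Δλ_total = 2.6378 + 2.6378 = 5.2756 pm

(Intermediate values are shown rounded; full precision is carried through to the final answer.)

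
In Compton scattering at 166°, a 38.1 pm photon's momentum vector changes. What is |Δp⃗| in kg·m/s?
3.2600e-23 kg·m/s

Photon momentum magnitude is p = h/λ.

Initial momentum:
p₀ = h/λ = 6.6261e-34/3.8100e-11 = 1.7391e-23 kg·m/s

After scattering:
λ' = λ + Δλ = 38.1 + 4.7805 = 42.8805 pm
p' = h/λ' = 6.6261e-34/4.2881e-11 = 1.5452e-23 kg·m/s

Momentum is a vector; the scattered photon's direction makes angle θ = 166° with the incident direction. The magnitude of the vector change Δp⃗ = p⃗₀ − p⃗' is found from the law of cosines:
|Δp⃗|² = p₀² + p'² − 2p₀p'cos θ
|Δp⃗|² = (1.7391e-23)² + (1.5452e-23)² − 2·1.7391e-23·1.5452e-23·cos(166°)
|Δp⃗| = 3.2600e-23 kg·m/s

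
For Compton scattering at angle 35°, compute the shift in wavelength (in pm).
0.4388 pm

Using the Compton scattering formula:
Δλ = λ_C(1 - cos θ)

where λ_C = h/(m_e·c) ≈ 2.4263 pm is the Compton wavelength of an electron.

For θ = 35°:
cos(35°) = 0.8192
1 - cos(35°) = 0.1808

Δλ = 2.4263 × 0.1808
Δλ = 0.4388 pm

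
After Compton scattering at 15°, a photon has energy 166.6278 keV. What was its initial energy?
168.5000 keV

Convert final energy to wavelength (hc ≈ 1239.842 keV·pm):
λ' = hc/E' = 1239.842 / 166.6278 = 7.4408 pm

Calculate the Compton shift:
Δλ = λ_C(1 - cos(15°))
Δλ = 2.4263 × (1 - cos(15°))
Δλ = 0.0827 pm

Initial wavelength:
λ = λ' - Δλ = 7.4408 - 0.0827 = 7.3581 pm

Initial energy:
E = hc/λ = 1239.842 / 7.3581 = 168.5000 keV

(Intermediate values are shown rounded; full precision is carried through to the final answer.)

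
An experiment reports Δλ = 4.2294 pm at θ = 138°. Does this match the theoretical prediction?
Yes, consistent

Calculate the expected shift for θ = 138°:

Δλ_expected = λ_C(1 - cos(138°))
Δλ_expected = 2.4263 × (1 - cos(138°))
Δλ_expected = 2.4263 × 1.7431
Δλ_expected = 4.2294 pm

Given shift: 4.2294 pm
Expected shift: 4.2294 pm
Difference: 0.0000 pm

The values match. This is consistent with Compton scattering at the stated angle.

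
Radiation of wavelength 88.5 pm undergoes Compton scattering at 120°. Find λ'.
92.1395 pm

Using the Compton formula: λ' = λ + λ_C(1 − cos θ)

For θ = 120°, cos θ = -1/2 (exact) = -0.5000, so:
1 − cos 120° = 1 − (-1/2) = 1.5000

Δλ = λ_C × 1.5000 = 2.4263 × 1.5000 = 3.6395 pm

λ' = 88.5 + 3.6395 = 92.1395 pm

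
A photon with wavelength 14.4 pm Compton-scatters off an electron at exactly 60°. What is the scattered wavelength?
15.6132 pm

Using the Compton formula: λ' = λ + λ_C(1 − cos θ)

For θ = 60°, cos θ = 1/2 (exact) = 0.5000, so:
1 − cos 60° = 1 − (1/2) = 0.5000

Δλ = λ_C × 0.5000 = 2.4263 × 0.5000 = 1.2132 pm

λ' = 14.4 + 1.2132 = 15.6132 pm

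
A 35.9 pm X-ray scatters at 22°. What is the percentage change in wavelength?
0.4921%

Calculate the Compton shift:
Δλ = λ_C(1 - cos(22°))
Δλ = 2.4263 × (1 - cos(22°))
Δλ = 2.4263 × 0.0728
Δλ = 0.1767 pm

Percentage change:
(Δλ/λ₀) × 100 = (0.1767/35.9) × 100
= 0.4921%

(Intermediate values are shown rounded; full precision is carried through to the final answer.)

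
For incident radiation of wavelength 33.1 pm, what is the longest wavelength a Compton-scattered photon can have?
37.9526 pm (at θ = 180°)

The Compton shift is Δλ = λ_C(1 − cos θ).

Since cos θ ranges from −1 to 1, the factor (1 − cos θ) ranges from 0 to 2; the maximum shift occurs at θ = 180° (backscattering):
Δλ_max = 2λ_C = 2 × 2.4263 pm = 4.8526 pm

Maximum scattered wavelength:
λ'_max = λ₀ + Δλ_max = 33.1 + 4.8526 = 37.9526 pm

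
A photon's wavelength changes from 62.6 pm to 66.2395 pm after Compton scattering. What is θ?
120.00°

First find the wavelength shift:
Δλ = λ' - λ = 66.2395 - 62.6 = 3.6395 pm

Using Δλ = λ_C(1 - cos θ), with λ_C = h/(m_e·c) ≈ 2.42631024 pm:
cos θ = 1 - Δλ/λ_C
cos θ = 1 - 3.6395/2.42631024
cos θ = -0.500014

θ = arccos(-0.500014)
θ = 120.00°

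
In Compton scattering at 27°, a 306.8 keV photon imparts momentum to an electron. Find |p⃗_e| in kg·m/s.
7.4845e-23 kg·m/s

The electron is initially at rest, so by conservation of momentum:
p⃗_e = p⃗₀ − p⃗'  (incident photon momentum minus scattered photon momentum)

Photon momentum magnitudes (p = h/λ = E/c):
λ₀ = hc/E₀ = 4.0412 pm → p₀ = h/λ₀ = 1.6396e-22 kg·m/s
Δλ = λ_C(1 − cos 27°) = 0.2645 pm
λ' = 4.3057 pm → p' = h/λ' = 1.5389e-22 kg·m/s

The scattered photon makes angle θ = 27° with the incident direction, so by the law of cosines:
|p⃗_e|² = p₀² + p'² − 2p₀p'cos θ
|p⃗_e|² = (1.6396e-22)² + (1.5389e-22)² − 2·1.6396e-22·1.5389e-22·cos(27°)
|p⃗_e| = 7.4845e-23 kg·m/s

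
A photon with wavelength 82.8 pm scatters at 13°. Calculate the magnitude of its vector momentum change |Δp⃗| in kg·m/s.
1.8111e-24 kg·m/s

Photon momentum magnitude is p = h/λ.

Initial momentum:
p₀ = h/λ = 6.6261e-34/8.2800e-11 = 8.0025e-24 kg·m/s

After scattering:
λ' = λ + Δλ = 82.8 + 0.0622 = 82.8622 pm
p' = h/λ' = 6.6261e-34/8.2862e-11 = 7.9965e-24 kg·m/s

Momentum is a vector; the scattered photon's direction makes angle θ = 13° with the incident direction. The magnitude of the vector change Δp⃗ = p⃗₀ − p⃗' is found from the law of cosines:
|Δp⃗|² = p₀² + p'² − 2p₀p'cos θ
|Δp⃗|² = (8.0025e-24)² + (7.9965e-24)² − 2·8.0025e-24·7.9965e-24·cos(13°)
|Δp⃗| = 1.8111e-24 kg·m/s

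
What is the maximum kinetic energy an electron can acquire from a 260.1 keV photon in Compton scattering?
131.2104 keV

Maximum energy transfer occurs at θ = 180° (backscattering).

Initial photon: E₀ = 260.1 keV → λ₀ = 4.7668 pm

Maximum Compton shift (at 180°):
Δλ_max = 2λ_C = 2 × 2.4263 = 4.8526 pm

Final wavelength:
λ' = 4.7668 + 4.8526 = 9.6194 pm

Minimum photon energy (maximum energy to electron):
E'_min = hc/λ' = 128.8896 keV

Maximum electron kinetic energy:
K_max = E₀ - E'_min = 260.1000 - 128.8896 = 131.2104 keV

(Intermediate values are shown rounded; full precision is carried through to the final answer.)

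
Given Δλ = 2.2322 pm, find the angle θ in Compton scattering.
85.41°

From the Compton formula Δλ = λ_C(1 - cos θ), we can solve for θ:

cos θ = 1 - Δλ/λ_C

Given:
- Δλ = 2.2322 pm
- λ_C = h/(m_e·c) ≈ 2.42631024 pm

cos θ = 1 - 2.2322/2.42631024
cos θ = 1 - 0.919998
cos θ = 0.080002

θ = arccos(0.080002)
θ = 85.41°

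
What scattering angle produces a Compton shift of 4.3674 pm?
143.13°

From the Compton formula Δλ = λ_C(1 - cos θ), we can solve for θ:

cos θ = 1 - Δλ/λ_C

Given:
- Δλ = 4.3674 pm
- λ_C = h/(m_e·c) ≈ 2.42631024 pm

cos θ = 1 - 4.3674/2.42631024
cos θ = 1 - 1.800017
cos θ = -0.800017

θ = arccos(-0.800017)
θ = 143.13°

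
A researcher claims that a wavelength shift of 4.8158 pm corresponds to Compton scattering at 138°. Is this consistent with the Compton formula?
No, inconsistent

Calculate the expected shift for θ = 138°:

Δλ_expected = λ_C(1 - cos(138°))
Δλ_expected = 2.4263 × (1 - cos(138°))
Δλ_expected = 2.4263 × 1.7431
Δλ_expected = 4.2294 pm

Given shift: 4.8158 pm
Expected shift: 4.2294 pm
Difference: 0.5863 pm

The values do not match. The given shift corresponds to θ ≈ 170.0°, not 138°.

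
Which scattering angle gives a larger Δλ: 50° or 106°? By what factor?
106° produces the larger shift by a factor of 3.571

Calculate both shifts using Δλ = λ_C(1 - cos θ):

For θ₁ = 50°:
Δλ₁ = 2.4263 × (1 - cos(50°))
Δλ₁ = 2.4263 × 0.3572
Δλ₁ = 0.8667 pm

For θ₂ = 106°:
Δλ₂ = 2.4263 × (1 - cos(106°))
Δλ₂ = 2.4263 × 1.2756
Δλ₂ = 3.0951 pm

The 106° angle produces the larger shift.
Ratio: 3.0951/0.8667 = 3.571

(Intermediate values are shown rounded; full precision is carried through to the final answer.)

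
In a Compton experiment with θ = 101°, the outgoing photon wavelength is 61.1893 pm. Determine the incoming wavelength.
58.3000 pm

From λ' = λ + Δλ, we have λ = λ' - Δλ

First calculate the Compton shift:
Δλ = λ_C(1 - cos θ)
Δλ = 2.4263 × (1 - cos(101°))
Δλ = 2.4263 × 1.1908
Δλ = 2.8893 pm

Initial wavelength:
λ = λ' - Δλ
λ = 61.1893 - 2.8893
λ = 58.3000 pm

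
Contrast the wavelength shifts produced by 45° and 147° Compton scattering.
147° produces the larger shift by a factor of 6.278

Calculate both shifts using Δλ = λ_C(1 - cos θ):

For θ₁ = 45°:
Δλ₁ = 2.4263 × (1 - cos(45°))
Δλ₁ = 2.4263 × 0.2929
Δλ₁ = 0.7106 pm

For θ₂ = 147°:
Δλ₂ = 2.4263 × (1 - cos(147°))
Δλ₂ = 2.4263 × 1.8387
Δλ₂ = 4.4612 pm

The 147° angle produces the larger shift.
Ratio: 4.4612/0.7106 = 6.278

(Intermediate values are shown rounded; full precision is carried through to the final answer.)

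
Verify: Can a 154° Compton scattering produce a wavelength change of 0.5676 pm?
No, inconsistent

Calculate the expected shift for θ = 154°:

Δλ_expected = λ_C(1 - cos(154°))
Δλ_expected = 2.4263 × (1 - cos(154°))
Δλ_expected = 2.4263 × 1.8988
Δλ_expected = 4.6071 pm

Given shift: 0.5676 pm
Expected shift: 4.6071 pm
Difference: 4.0394 pm

The values do not match. The given shift corresponds to θ ≈ 40.0°, not 154°.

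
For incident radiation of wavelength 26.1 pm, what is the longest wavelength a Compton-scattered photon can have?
30.9526 pm (at θ = 180°)

The Compton shift is Δλ = λ_C(1 − cos θ).

Since cos θ ranges from −1 to 1, the factor (1 − cos θ) ranges from 0 to 2; the maximum shift occurs at θ = 180° (backscattering):
Δλ_max = 2λ_C = 2 × 2.4263 pm = 4.8526 pm

Maximum scattered wavelength:
λ'_max = λ₀ + Δλ_max = 26.1 + 4.8526 = 30.9526 pm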